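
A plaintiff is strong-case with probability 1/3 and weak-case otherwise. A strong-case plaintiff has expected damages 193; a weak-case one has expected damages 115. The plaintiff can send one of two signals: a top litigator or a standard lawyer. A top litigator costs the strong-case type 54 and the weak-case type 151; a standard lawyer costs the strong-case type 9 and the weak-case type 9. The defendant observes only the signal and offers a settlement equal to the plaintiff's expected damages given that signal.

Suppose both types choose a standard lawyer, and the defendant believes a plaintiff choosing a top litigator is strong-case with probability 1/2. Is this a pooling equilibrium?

Yes

At the pooled signal (standard lawyer) the defendant holds the prior 1/3 and pays 1/3·193 + 2/3·115 = 141. Off-path (top litigator) belief 1/2 gives 1/2·193 + 1/2·115 = 154.
Strong-case: standard lawyer gives 141 − 9 = 132; top litigator gives 154 − 54 = 100. Stays. ✓
Weak-case: standard lawyer gives 141 − 9 = 132; top litigator gives 154 − 151 = 3. Stays. ✓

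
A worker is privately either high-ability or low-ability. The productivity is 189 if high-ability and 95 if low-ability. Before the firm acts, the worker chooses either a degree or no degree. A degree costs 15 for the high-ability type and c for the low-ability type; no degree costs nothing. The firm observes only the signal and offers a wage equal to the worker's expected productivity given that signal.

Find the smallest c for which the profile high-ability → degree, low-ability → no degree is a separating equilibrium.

Under separation: degree → high-ability (pays 189); no degree → low-ability (pays 95).
High-ability: 189 − 15 = 174 ≥ 95 − 0 = 95. Holds regardless of c. ✓
Low-ability: 95 − 0 ≥ 189 − c, so c ≥ 189 − 95 = 94.

94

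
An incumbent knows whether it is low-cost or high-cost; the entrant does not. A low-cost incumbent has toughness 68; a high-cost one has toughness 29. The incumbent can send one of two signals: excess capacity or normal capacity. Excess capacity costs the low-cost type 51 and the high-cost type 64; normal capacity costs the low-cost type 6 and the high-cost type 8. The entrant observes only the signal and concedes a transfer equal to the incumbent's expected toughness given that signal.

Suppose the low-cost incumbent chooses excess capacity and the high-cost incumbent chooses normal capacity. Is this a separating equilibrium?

Under separation the entrant infers type exactly: excess capacity → low-cost (pays 68), normal capacity → high-cost (pays 29).
Low-cost: excess capacity gives 68 − 51 = 17; normal capacity gives 29 − 6 = 23. Would deviate. ✗
High-cost: normal capacity gives 29 − 8 = 21; excess capacity gives 68 − 64 = 4. No deviation. ✓

No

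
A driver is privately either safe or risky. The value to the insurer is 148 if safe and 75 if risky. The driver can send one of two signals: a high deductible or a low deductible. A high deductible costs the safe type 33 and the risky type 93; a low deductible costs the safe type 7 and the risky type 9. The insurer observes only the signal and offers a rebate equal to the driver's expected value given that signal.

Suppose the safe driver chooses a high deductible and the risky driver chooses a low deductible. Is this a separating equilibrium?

If types separate, high deductible earns payment 148 and low deductible earns 75.
Safe: high deductible gives 148 − 33 = 115; low deductible gives 75 − 7 = 68. No deviation. ✓
Risky: low deductible gives 75 − 9 = 66; high deductible gives 148 − 93 = 55. No deviation. ✓
Neither type gains from mimicking the other.

Yes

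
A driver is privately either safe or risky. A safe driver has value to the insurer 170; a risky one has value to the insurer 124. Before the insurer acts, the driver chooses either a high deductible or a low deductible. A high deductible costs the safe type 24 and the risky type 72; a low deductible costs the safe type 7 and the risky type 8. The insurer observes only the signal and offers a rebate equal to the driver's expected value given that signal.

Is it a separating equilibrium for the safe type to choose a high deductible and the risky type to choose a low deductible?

Yes

If types separate, high deductible earns payment 170 and low deductible earns 124.
Safe: high deductible gives 170 − 24 = 146; low deductible gives 124 − 7 = 117. No deviation. ✓
Risky: low deductible gives 124 − 8 = 116; high deductible gives 170 − 72 = 98. No deviation. ✓
Both incentive constraints hold.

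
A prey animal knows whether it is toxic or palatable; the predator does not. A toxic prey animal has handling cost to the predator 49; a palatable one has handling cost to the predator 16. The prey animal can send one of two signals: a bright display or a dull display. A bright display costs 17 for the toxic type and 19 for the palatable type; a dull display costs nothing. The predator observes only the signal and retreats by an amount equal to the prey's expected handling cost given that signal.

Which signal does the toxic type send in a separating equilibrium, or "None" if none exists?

None

Try toxic → bright display, palatable → dull display:
  If types separate, bright display earns payment 49 and dull display earns 16.
  Toxic: bright display gives 49 − 17 = 32; dull display gives 16 − 0 = 16. No deviation. ✓
  Palatable: dull display gives 16 − 0 = 16; bright display gives 49 − 19 = 30. Would deviate. ✗
Try toxic → dull display, palatable → bright display:
  If types separate, dull display earns payment 49 and bright display earns 16.
  Toxic: dull display gives 49 − 0 = 49; bright display gives 16 − 17 = -1. No deviation. ✓
  Palatable: bright display gives 16 − 19 = -3; dull display gives 49 − 0 = 49. Would deviate. ✗
Neither assignment is incentive-compatible.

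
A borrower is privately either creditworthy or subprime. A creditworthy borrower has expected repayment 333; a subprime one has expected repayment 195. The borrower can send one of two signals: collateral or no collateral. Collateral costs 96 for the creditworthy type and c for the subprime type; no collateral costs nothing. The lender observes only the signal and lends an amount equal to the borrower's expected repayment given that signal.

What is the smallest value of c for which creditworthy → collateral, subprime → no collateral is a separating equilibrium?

Under separation: collateral → creditworthy (pays 333); no collateral → subprime (pays 195).
Creditworthy: 333 − 96 = 237 ≥ 195 − 0 = 195. Holds regardless of c. ✓
Subprime: 195 − 0 ≥ 333 − c, so c ≥ 333 − 195 = 138.

138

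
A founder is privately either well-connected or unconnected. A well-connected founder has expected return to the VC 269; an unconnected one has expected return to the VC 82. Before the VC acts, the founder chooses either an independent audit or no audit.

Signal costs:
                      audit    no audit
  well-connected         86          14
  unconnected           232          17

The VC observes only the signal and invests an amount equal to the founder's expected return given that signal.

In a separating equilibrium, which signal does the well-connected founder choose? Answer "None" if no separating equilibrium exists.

Try well-connected → audit, unconnected → no audit:
  Under separation the VC infers type exactly: audit → well-connected (pays 269), no audit → unconnected (pays 82).
  Well-connected: audit gives 269 − 86 = 183; no audit gives 82 − 14 = 68. No deviation. ✓
  Unconnected: no audit gives 82 − 17 = 65; audit gives 269 − 232 = 37. No deviation. ✓
Both hold — the well-connected type sends audit.

audit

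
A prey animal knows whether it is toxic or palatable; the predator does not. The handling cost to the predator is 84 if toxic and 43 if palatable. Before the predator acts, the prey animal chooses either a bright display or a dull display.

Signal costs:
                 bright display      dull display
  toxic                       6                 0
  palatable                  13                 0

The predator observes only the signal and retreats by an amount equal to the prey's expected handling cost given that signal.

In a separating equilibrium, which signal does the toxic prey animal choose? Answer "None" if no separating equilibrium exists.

Try toxic → bright display, palatable → dull display:
  Under separation the predator infers type exactly: bright display → toxic (pays 84), dull display → palatable (pays 43).
  Toxic: bright display gives 84 − 6 = 78; dull display gives 43 − 0 = 43. No deviation. ✓
  Palatable: dull display gives 43 − 0 = 43; bright display gives 84 − 13 = 71. Would deviate. ✗
Try toxic → dull display, palatable → bright display:
  Under separation the predator infers type exactly: dull display → toxic (pays 84), bright display → palatable (pays 43).
  Toxic: dull display gives 84 − 0 = 84; bright display gives 43 − 6 = 37. No deviation. ✓
  Palatable: bright display gives 43 − 13 = 30; dull display gives 84 − 0 = 84. Would deviate. ✗
Neither assignment is incentive-compatible.

None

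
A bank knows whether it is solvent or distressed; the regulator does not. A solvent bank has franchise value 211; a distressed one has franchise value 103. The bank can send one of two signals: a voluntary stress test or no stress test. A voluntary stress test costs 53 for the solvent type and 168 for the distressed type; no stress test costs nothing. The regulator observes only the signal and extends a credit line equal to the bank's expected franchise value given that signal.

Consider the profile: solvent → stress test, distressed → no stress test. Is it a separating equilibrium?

If types separate, stress test earns payment 211 and no stress test earns 103.
Solvent: stress test gives 211 − 53 = 158; no stress test gives 103 − 0 = 103. No deviation. ✓
Distressed: no stress test gives 103 − 0 = 103; stress test gives 211 − 168 = 43. No deviation. ✓
Both incentive constraints hold.

Yes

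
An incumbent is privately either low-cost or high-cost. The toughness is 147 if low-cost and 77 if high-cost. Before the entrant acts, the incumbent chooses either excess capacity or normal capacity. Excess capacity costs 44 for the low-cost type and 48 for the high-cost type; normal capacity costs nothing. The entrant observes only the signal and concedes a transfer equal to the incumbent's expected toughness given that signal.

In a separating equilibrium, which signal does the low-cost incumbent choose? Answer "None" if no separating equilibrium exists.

None

Try low-cost → excess capacity, high-cost → normal capacity:
  If types separate, excess capacity earns payment 147 and normal capacity earns 77.
  Low-cost: excess capacity gives 147 − 44 = 103; normal capacity gives 77 − 0 = 77. No deviation. ✓
  High-cost: normal capacity gives 77 − 0 = 77; excess capacity gives 147 − 48 = 99. Would deviate. ✗
Try low-cost → normal capacity, high-cost → excess capacity:
  If types separate, normal capacity earns payment 147 and excess capacity earns 77.
  Low-cost: normal capacity gives 147 − 0 = 147; excess capacity gives 77 − 44 = 33. No deviation. ✓
  High-cost: excess capacity gives 77 − 48 = 29; normal capacity gives 147 − 0 = 147. Would deviate. ✗
Neither assignment is incentive-compatible.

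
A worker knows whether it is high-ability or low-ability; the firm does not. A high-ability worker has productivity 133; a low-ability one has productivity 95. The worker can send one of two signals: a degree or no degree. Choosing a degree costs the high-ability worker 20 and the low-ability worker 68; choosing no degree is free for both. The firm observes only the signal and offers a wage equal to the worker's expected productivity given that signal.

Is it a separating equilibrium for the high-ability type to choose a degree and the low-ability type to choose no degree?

Under separation the firm infers type exactly: degree → high-ability (pays 133), no degree → low-ability (pays 95).
High-ability: degree gives 133 − 20 = 113; no degree gives 95 − 0 = 95. No deviation. ✓
Low-ability: no degree gives 95 − 0 = 95; degree gives 133 − 68 = 65. No deviation. ✓
Neither type gains from mimicking the other.

Yes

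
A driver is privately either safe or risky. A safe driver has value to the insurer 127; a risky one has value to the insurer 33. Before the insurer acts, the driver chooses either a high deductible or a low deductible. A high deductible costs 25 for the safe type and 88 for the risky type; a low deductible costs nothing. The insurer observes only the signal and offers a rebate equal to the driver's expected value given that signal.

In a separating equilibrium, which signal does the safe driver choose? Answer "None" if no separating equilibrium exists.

None

Try safe → high deductible, risky → low deductible:
  If types separate, high deductible earns payment 127 and low deductible earns 33.
  Safe: high deductible gives 127 − 25 = 102; low deductible gives 33 − 0 = 33. No deviation. ✓
  Risky: low deductible gives 33 − 0 = 33; high deductible gives 127 − 88 = 39. Would deviate. ✗
Try safe → low deductible, risky → high deductible:
  If types separate, low deductible earns payment 127 and high deductible earns 33.
  Safe: low deductible gives 127 − 0 = 127; high deductible gives 33 − 25 = 8. No deviation. ✓
  Risky: high deductible gives 33 − 88 = -55; low deductible gives 127 − 0 = 127. Would deviate. ✗
Neither assignment is incentive-compatible.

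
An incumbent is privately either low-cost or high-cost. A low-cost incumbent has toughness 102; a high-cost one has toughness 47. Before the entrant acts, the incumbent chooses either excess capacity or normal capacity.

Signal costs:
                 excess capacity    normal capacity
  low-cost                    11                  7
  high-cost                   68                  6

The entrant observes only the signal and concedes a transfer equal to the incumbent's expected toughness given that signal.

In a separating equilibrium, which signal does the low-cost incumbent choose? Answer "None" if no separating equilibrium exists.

excess capacity

Try low-cost → excess capacity, high-cost → normal capacity:
  If types separate, excess capacity earns payment 102 and normal capacity earns 47.
  Low-cost: excess capacity gives 102 − 11 = 91; normal capacity gives 47 − 7 = 40. No deviation. ✓
  High-cost: normal capacity gives 47 − 6 = 41; excess capacity gives 102 − 68 = 34. No deviation. ✓
Both hold — the low-cost type sends excess capacity.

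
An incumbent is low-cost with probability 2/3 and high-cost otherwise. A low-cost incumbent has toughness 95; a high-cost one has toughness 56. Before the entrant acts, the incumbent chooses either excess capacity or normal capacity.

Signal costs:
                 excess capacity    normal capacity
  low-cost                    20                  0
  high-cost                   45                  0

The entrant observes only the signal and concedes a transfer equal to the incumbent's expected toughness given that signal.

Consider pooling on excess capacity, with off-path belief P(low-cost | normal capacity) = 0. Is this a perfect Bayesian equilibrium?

No

At the pooled signal (excess capacity) the entrant holds the prior 2/3 and pays 2/3·95 + 1/3·56 = 82. Off-path (normal capacity) belief 0 gives 0·95 + 1·56 = 56.
Low-cost: excess capacity gives 82 − 20 = 62; normal capacity gives 56 − 0 = 56. Stays. ✓
High-cost: excess capacity gives 82 − 45 = 37; normal capacity gives 56 − 0 = 56. Deviates. ✗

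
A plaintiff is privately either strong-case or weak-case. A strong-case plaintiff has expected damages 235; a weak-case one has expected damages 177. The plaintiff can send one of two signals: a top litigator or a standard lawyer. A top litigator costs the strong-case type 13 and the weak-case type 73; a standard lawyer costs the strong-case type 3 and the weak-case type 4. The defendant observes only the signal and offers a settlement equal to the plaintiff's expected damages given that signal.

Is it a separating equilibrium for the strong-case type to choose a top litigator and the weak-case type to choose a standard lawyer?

Yes

If types separate, top litigator earns payment 235 and standard lawyer earns 177.
Strong-case: top litigator gives 235 − 13 = 222; standard lawyer gives 177 − 3 = 174. No deviation. ✓
Weak-case: standard lawyer gives 177 − 4 = 173; top litigator gives 235 − 73 = 162. No deviation. ✓
Neither type gains from mimicking the other.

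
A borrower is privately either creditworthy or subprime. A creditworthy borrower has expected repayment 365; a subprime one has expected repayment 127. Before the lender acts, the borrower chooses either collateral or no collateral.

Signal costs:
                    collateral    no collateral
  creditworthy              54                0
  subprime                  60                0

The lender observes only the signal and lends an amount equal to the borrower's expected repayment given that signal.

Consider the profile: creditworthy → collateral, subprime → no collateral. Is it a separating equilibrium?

If types separate, collateral earns payment 365 and no collateral earns 127.
Creditworthy: collateral gives 365 − 54 = 311; no collateral gives 127 − 0 = 127. No deviation. ✓
Subprime: no collateral gives 127 − 0 = 127; collateral gives 365 − 60 = 305. Would deviate. ✗

No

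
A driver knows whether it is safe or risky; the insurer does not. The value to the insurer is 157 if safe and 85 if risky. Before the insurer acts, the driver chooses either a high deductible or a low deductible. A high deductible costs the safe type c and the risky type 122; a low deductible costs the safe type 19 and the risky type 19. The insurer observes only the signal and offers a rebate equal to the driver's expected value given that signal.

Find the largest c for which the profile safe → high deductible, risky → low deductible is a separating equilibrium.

Under separation: high deductible → safe (pays 157); low deductible → risky (pays 85).
Risky: 85 − 19 = 66 ≥ 157 − 122 = 35. Holds regardless of c. ✓
Safe: 157 − c ≥ 85 − 19, so c ≤ 157 − 66 = 91.

91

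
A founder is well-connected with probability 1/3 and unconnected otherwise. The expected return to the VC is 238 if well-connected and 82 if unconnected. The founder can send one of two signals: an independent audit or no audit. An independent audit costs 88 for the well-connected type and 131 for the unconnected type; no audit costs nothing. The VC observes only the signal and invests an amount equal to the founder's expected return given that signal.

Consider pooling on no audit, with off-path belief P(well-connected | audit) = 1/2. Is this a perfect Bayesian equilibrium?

Yes

On the equilibrium path (no audit) the VC holds the prior 1/3 and pays 1/3·238 + 2/3·82 = 134. Off-path (audit) belief 1/2 gives 1/2·238 + 1/2·82 = 160.
Well-connected: no audit gives 134 − 0 = 134; audit gives 160 − 88 = 72. Stays. ✓
Unconnected: no audit gives 134 − 0 = 134; audit gives 160 − 131 = 29. Stays. ✓
Beliefs are Bayes-consistent on-path and both types best-respond.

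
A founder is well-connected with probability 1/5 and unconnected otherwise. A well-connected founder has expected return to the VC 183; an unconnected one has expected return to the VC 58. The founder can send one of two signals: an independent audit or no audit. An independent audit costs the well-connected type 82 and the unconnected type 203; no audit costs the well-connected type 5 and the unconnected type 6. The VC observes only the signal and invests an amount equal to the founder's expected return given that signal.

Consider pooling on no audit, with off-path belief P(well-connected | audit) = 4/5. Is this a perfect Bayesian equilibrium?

Yes

At the pooled signal (no audit) the VC holds the prior 1/5 and pays 1/5·183 + 4/5·58 = 83. Off-path (audit) belief 4/5 gives 4/5·183 + 1/5·58 = 158.
Well-connected: no audit gives 83 − 5 = 78; audit gives 158 − 82 = 76. Stays. ✓
Unconnected: no audit gives 83 − 6 = 77; audit gives 158 − 203 = -45. Stays. ✓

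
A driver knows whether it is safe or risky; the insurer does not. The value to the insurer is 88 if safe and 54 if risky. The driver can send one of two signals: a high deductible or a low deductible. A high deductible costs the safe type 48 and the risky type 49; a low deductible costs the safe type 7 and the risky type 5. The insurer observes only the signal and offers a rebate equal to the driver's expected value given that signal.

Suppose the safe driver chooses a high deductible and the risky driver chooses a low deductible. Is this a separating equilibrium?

No

If types separate, high deductible earns payment 88 and low deductible earns 54.
Safe: high deductible gives 88 − 48 = 40; low deductible gives 54 − 7 = 47. Would deviate. ✗
Risky: low deductible gives 54 − 5 = 49; high deductible gives 88 − 49 = 39. No deviation. ✓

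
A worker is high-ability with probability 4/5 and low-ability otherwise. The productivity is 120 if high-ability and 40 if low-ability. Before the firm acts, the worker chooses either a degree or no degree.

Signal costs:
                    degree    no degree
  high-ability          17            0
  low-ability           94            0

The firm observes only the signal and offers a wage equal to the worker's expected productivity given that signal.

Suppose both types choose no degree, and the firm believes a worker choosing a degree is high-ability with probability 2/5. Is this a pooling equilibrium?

Yes

At the pooled signal (no degree) the firm holds the prior 4/5 and pays 4/5·120 + 1/5·40 = 104. Off-path (degree) belief 2/5 gives 2/5·120 + 3/5·40 = 72.
High-ability: no degree gives 104 − 0 = 104; degree gives 72 − 17 = 55. Stays. ✓
Low-ability: no degree gives 104 − 0 = 104; degree gives 72 − 94 = -22. Stays. ✓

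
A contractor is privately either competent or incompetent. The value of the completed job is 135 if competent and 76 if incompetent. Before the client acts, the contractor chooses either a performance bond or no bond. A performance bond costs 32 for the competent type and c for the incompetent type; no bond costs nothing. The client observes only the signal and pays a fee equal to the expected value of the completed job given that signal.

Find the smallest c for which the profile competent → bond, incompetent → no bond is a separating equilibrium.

Under separation: bond → competent (pays 135); no bond → incompetent (pays 76).
Competent: 135 − 32 = 103 ≥ 76 − 0 = 76. Holds regardless of c. ✓
Incompetent: 76 − 0 ≥ 135 − c, so c ≥ 135 − 76 = 59.

59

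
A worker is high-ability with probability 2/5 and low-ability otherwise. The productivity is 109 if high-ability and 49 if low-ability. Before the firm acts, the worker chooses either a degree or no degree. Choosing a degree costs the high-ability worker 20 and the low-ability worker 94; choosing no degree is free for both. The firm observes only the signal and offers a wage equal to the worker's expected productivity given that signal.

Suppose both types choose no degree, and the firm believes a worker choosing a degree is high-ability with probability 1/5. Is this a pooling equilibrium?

At the pooled signal (no degree) the firm holds the prior 2/5 and pays 2/5·109 + 3/5·49 = 73. Off-path (degree) belief 1/5 gives 1/5·109 + 4/5·49 = 61.
High-ability: no degree gives 73 − 0 = 73; degree gives 61 − 20 = 41. Stays. ✓
Low-ability: no degree gives 73 − 0 = 73; degree gives 61 − 94 = -33. Stays. ✓

Yes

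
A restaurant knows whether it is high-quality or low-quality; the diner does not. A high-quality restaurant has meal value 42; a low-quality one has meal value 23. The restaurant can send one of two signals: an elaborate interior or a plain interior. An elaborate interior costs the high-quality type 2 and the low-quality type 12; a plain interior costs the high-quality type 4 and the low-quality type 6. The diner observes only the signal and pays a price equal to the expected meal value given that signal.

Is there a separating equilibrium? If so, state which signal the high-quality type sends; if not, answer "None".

Try high-quality → elaborate interior, low-quality → plain interior:
  Under separation the diner infers type exactly: elaborate interior → high-quality (pays 42), plain interior → low-quality (pays 23).
  High-quality: elaborate interior gives 42 − 2 = 40; plain interior gives 23 − 4 = 19. No deviation. ✓
  Low-quality: plain interior gives 23 − 6 = 17; elaborate interior gives 42 − 12 = 30. Would deviate. ✗
Try high-quality → plain interior, low-quality → elaborate interior:
  Under separation the diner infers type exactly: plain interior → high-quality (pays 42), elaborate interior → low-quality (pays 23).
  High-quality: plain interior gives 42 − 4 = 38; elaborate interior gives 23 − 2 = 21. No deviation. ✓
  Low-quality: elaborate interior gives 23 − 12 = 11; plain interior gives 42 − 6 = 36. Would deviate. ✗
Neither assignment is incentive-compatible.

None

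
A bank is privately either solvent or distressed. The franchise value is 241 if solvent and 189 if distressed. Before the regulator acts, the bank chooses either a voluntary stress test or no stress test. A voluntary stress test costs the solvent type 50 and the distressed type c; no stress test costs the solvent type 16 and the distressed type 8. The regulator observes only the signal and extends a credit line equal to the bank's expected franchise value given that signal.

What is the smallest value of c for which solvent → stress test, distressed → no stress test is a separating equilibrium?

Under separation: stress test → solvent (pays 241); no stress test → distressed (pays 189).
Solvent: 241 − 50 = 191 ≥ 189 − 16 = 173. Holds regardless of c. ✓
Distressed: 189 − 8 ≥ 241 − c, so c ≥ 241 − 181 = 60.

60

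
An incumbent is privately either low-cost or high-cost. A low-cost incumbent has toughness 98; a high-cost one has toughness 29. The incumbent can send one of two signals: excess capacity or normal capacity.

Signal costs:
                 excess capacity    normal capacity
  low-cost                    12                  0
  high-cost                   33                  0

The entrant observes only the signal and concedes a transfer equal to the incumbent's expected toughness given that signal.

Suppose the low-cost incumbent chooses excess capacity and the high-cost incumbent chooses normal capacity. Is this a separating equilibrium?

Under separation the entrant infers type exactly: excess capacity → low-cost (pays 98), normal capacity → high-cost (pays 29).
Low-cost: excess capacity gives 98 − 12 = 86; normal capacity gives 29 − 0 = 29. No deviation. ✓
High-cost: normal capacity gives 29 − 0 = 29; excess capacity gives 98 − 33 = 65. Would deviate. ✗

No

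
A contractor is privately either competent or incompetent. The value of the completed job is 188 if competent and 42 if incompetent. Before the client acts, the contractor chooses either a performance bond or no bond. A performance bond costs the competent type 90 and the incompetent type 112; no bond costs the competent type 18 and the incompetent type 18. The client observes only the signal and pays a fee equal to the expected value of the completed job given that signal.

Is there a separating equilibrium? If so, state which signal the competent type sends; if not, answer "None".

Try competent → bond, incompetent → no bond:
  Under separation the client infers type exactly: bond → competent (pays 188), no bond → incompetent (pays 42).
  Competent: bond gives 188 − 90 = 98; no bond gives 42 − 18 = 24. No deviation. ✓
  Incompetent: no bond gives 42 − 18 = 24; bond gives 188 − 112 = 76. Would deviate. ✗
Try competent → no bond, incompetent → bond:
  Under separation the client infers type exactly: no bond → competent (pays 188), bond → incompetent (pays 42).
  Competent: no bond gives 188 − 18 = 170; bond gives 42 − 90 = -48. No deviation. ✓
  Incompetent: bond gives 42 − 112 = -70; no bond gives 188 − 18 = 170. Would deviate. ✗
Neither assignment is incentive-compatible.

None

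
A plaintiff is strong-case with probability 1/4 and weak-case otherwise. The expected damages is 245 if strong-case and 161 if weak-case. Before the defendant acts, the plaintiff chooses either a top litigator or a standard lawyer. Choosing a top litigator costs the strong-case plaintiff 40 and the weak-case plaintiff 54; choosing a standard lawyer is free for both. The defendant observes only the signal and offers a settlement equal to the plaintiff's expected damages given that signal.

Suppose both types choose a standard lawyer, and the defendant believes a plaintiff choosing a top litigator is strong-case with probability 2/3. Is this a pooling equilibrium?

At the pooled signal (standard lawyer) the defendant holds the prior 1/4 and pays 1/4·245 + 3/4·161 = 182. Off-path (top litigator) belief 2/3 gives 2/3·245 + 1/3·161 = 217.
Strong-case: standard lawyer gives 182 − 0 = 182; top litigator gives 217 − 40 = 177. Stays. ✓
Weak-case: standard lawyer gives 182 − 0 = 182; top litigator gives 217 − 54 = 163. Stays. ✓

Yes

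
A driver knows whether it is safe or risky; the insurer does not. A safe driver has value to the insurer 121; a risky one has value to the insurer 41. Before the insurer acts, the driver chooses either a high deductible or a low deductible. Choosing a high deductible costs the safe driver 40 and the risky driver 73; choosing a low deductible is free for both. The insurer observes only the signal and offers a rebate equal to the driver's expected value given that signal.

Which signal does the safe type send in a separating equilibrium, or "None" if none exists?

None

Try safe → high deductible, risky → low deductible:
  Under separation the insurer infers type exactly: high deductible → safe (pays 121), low deductible → risky (pays 41).
  Safe: high deductible gives 121 − 40 = 81; low deductible gives 41 − 0 = 41. No deviation. ✓
  Risky: low deductible gives 41 − 0 = 41; high deductible gives 121 − 73 = 48. Would deviate. ✗
Try safe → low deductible, risky → high deductible:
  Under separation the insurer infers type exactly: low deductible → safe (pays 121), high deductible → risky (pays 41).
  Safe: low deductible gives 121 − 0 = 121; high deductible gives 41 − 40 = 1. No deviation. ✓
  Risky: high deductible gives 41 − 73 = -32; low deductible gives 121 − 0 = 121. Would deviate. ✗
Neither assignment is incentive-compatible.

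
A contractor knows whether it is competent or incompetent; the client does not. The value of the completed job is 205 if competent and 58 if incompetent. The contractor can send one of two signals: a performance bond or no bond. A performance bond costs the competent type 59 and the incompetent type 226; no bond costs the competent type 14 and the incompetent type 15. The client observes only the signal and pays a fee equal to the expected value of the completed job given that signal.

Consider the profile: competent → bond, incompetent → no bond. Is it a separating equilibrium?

Yes

If types separate, bond earns payment 205 and no bond earns 58.
Competent: bond gives 205 − 59 = 146; no bond gives 58 − 14 = 44. No deviation. ✓
Incompetent: no bond gives 58 − 15 = 43; bond gives 205 − 226 = -21. No deviation. ✓
Neither type gains from mimicking the other.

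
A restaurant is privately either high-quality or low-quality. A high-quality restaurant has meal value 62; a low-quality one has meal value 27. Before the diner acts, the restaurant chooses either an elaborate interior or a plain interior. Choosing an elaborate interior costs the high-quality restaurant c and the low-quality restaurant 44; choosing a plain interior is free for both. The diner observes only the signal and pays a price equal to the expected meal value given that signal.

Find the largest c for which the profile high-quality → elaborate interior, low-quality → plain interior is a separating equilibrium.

35

Under separation: elaborate interior → high-quality (pays 62); plain interior → low-quality (pays 27).
Low-quality: 27 − 0 = 27 ≥ 62 − 44 = 18. Holds regardless of c. ✓
High-quality: 62 − c ≥ 27 − 0, so c ≤ 62 − 27 = 35.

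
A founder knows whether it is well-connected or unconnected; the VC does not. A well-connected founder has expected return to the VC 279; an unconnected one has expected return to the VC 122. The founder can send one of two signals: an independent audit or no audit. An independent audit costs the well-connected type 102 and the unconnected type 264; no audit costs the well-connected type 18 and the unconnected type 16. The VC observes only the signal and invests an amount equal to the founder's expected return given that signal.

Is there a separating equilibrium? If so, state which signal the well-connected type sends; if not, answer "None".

Try well-connected → audit, unconnected → no audit:
  Under separation the VC infers type exactly: audit → well-connected (pays 279), no audit → unconnected (pays 122).
  Well-connected: audit gives 279 − 102 = 177; no audit gives 122 − 18 = 104. No deviation. ✓
  Unconnected: no audit gives 122 − 16 = 106; audit gives 279 − 264 = 15. No deviation. ✓
Both hold — the well-connected type sends audit.

audit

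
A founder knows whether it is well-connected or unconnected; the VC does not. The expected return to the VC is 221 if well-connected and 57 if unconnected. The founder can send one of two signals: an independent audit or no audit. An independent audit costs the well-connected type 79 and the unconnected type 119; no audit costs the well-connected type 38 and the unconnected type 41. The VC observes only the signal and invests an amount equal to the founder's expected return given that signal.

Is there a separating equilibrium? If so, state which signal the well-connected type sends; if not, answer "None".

None

Try well-connected → audit, unconnected → no audit:
  If types separate, audit earns payment 221 and no audit earns 57.
  Well-connected: audit gives 221 − 79 = 142; no audit gives 57 − 38 = 19. No deviation. ✓
  Unconnected: no audit gives 57 − 41 = 16; audit gives 221 − 119 = 102. Would deviate. ✗
Try well-connected → no audit, unconnected → audit:
  If types separate, no audit earns payment 221 and audit earns 57.
  Well-connected: no audit gives 221 − 38 = 183; audit gives 57 − 79 = -22. No deviation. ✓
  Unconnected: audit gives 57 − 119 = -62; no audit gives 221 − 41 = 180. Would deviate. ✗
Neither assignment is incentive-compatible.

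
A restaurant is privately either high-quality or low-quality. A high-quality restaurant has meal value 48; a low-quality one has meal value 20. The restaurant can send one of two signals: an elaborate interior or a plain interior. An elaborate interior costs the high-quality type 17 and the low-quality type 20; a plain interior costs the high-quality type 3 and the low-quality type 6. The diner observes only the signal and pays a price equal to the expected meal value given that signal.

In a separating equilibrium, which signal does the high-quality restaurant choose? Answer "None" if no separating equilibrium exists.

Try high-quality → elaborate interior, low-quality → plain interior:
  Under separation the diner infers type exactly: elaborate interior → high-quality (pays 48), plain interior → low-quality (pays 20).
  High-quality: elaborate interior gives 48 − 17 = 31; plain interior gives 20 − 3 = 17. No deviation. ✓
  Low-quality: plain interior gives 20 − 6 = 14; elaborate interior gives 48 − 20 = 28. Would deviate. ✗
Try high-quality → plain interior, low-quality → elaborate interior:
  Under separation the diner infers type exactly: plain interior → high-quality (pays 48), elaborate interior → low-quality (pays 20).
  High-quality: plain interior gives 48 − 3 = 45; elaborate interior gives 20 − 17 = 3. No deviation. ✓
  Low-quality: elaborate interior gives 20 − 20 = 0; plain interior gives 48 − 6 = 42. Would deviate. ✗
Neither assignment is incentive-compatible.

None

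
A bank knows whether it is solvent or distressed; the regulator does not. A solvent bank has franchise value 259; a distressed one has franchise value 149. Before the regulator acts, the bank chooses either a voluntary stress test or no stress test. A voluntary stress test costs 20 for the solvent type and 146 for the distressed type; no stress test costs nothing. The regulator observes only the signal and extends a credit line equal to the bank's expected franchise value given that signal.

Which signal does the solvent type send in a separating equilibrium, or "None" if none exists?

Try solvent → stress test, distressed → no stress test:
  If types separate, stress test earns payment 259 and no stress test earns 149.
  Solvent: stress test gives 259 − 20 = 239; no stress test gives 149 − 0 = 149. No deviation. ✓
  Distressed: no stress test gives 149 − 0 = 149; stress test gives 259 − 146 = 113. No deviation. ✓
Both hold — the solvent type sends stress test.

stress test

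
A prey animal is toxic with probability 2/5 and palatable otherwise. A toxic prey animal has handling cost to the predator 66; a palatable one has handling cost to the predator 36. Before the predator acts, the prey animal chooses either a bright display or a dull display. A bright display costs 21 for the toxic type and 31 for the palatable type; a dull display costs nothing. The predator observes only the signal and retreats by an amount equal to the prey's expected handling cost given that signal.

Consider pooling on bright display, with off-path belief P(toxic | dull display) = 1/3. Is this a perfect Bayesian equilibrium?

No

On the equilibrium path (bright display) the predator holds the prior 2/5 and pays 2/5·66 + 3/5·36 = 48. Off-path (dull display) belief 1/3 gives 1/3·66 + 2/3·36 = 46.
Toxic: bright display gives 48 − 21 = 27; dull display gives 46 − 0 = 46. Deviates. ✗
Palatable: bright display gives 48 − 31 = 17; dull display gives 46 − 0 = 46. Deviates. ✗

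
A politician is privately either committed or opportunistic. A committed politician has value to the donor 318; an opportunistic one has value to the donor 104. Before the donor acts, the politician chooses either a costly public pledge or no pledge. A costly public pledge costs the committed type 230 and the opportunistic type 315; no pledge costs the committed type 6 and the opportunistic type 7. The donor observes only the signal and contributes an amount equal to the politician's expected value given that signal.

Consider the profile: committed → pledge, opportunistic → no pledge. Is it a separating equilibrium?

If types separate, pledge earns payment 318 and no pledge earns 104.
Committed: pledge gives 318 − 230 = 88; no pledge gives 104 − 6 = 98. Would deviate. ✗
Opportunistic: no pledge gives 104 − 7 = 97; pledge gives 318 − 315 = 3. No deviation. ✓

No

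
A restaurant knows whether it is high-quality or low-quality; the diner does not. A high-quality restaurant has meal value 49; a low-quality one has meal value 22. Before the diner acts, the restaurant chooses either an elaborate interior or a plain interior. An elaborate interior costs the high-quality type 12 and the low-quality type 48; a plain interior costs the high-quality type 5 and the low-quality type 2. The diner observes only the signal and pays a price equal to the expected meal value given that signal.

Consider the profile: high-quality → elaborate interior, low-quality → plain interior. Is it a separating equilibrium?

Yes

If types separate, elaborate interior earns payment 49 and plain interior earns 22.
High-quality: elaborate interior gives 49 − 12 = 37; plain interior gives 22 − 5 = 17. No deviation. ✓
Low-quality: plain interior gives 22 − 2 = 20; elaborate interior gives 49 − 48 = 1. No deviation. ✓
Both incentive constraints hold.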